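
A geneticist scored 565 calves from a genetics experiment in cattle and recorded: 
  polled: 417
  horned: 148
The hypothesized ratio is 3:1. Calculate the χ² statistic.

Expected counts for N = 565 under a 3:1 ratio (total parts = 4):
  polled: 565 × 3/4 = 423.75
  horned: 565 × 1/4 = 141.25
χ² = Σ (O − E)² / E
  polled: (417 − 423.75)² / 423.75 = 0.1075
  horned: (148 − 141.25)² / 141.25 = 0.3226
χ² = 0.1075 + 0.3226 = 0.4301 ≈ 0.430

0.430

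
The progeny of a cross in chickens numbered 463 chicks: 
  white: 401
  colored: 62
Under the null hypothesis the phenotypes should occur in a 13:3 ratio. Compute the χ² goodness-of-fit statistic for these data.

8.728

Total ratio parts = 16. Expected numbers out of 463:
  white: 463 × 13/16 = 376.1875
  colored: 463 × 3/16 = 86.8125
χ² = Σ (O − E)² / E
  white: (401 − 376.1875)² / 376.1875 = 1.6366
  colored: (62 − 86.8125)² / 86.8125 = 7.0918
χ² = 1.6366 + 7.0918 = 8.7284 ≈ 8.728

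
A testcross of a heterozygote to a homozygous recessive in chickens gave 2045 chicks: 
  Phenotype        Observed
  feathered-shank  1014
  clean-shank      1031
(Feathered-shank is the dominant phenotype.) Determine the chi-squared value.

A testcross of a heterozygote (Aa × aa) gives a 1:1 phenotypic ratio.
Expected counts for N = 2045 under a 1:1 ratio (total parts = 2):
  feathered-shank: 2045 × 1/2 = 1022.5
  clean-shank: 2045 × 1/2 = 1022.5
χ² = Σ (O − E)² / E
  feathered-shank: (1014 − 1022.5)² / 1022.5 = 0.0707
  clean-shank: (1031 − 1022.5)² / 1022.5 = 0.0707
χ² = 0.0707 + 0.0707 = 0.1414 ≈ 0.141

0.141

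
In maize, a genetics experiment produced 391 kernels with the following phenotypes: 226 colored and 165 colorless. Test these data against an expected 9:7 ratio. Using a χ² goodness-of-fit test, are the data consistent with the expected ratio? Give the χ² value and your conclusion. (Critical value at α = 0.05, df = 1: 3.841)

Expected counts for N = 391 under a 9:7 ratio (total parts = 16):
  colored: 391 × 9/16 = 219.9375
  colorless: 391 × 7/16 = 171.0625
χ² = Σ (O − E)² / E
  colored: (226 − 219.9375)² / 219.9375 = 0.1671
  colorless: (165 − 171.0625)² / 171.0625 = 0.2149
χ² = 0.1671 + 0.2149 = 0.382
Degrees of freedom = 2 − 1 = 1; critical value at α = 0.05 is 3.841.
Since 0.382 < 3.841, we fail to reject the null hypothesis — the data are consistent with the 9:7 ratio.

0.382; consistent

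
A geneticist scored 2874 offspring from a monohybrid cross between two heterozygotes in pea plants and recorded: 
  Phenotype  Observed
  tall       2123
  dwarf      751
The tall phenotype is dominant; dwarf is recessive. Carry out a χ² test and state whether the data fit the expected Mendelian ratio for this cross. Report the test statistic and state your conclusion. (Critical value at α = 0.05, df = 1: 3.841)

1.960; consistent

For a monohybrid cross between heterozygotes with complete dominance, the expected phenotypic ratio is 3:1.
Under the 3:1 hypothesis (Σ ratio = 4, N = 2874):
  tall: 2874 × 3/4 = 2155.5
  dwarf: 2874 × 1/4 = 718.5
χ² = Σ (O − E)² / E
  tall: (2123 − 2155.5)² / 2155.5 = 0.4900
  dwarf: (751 − 718.5)² / 718.5 = 1.4701
χ² = 0.4900 + 1.4701 = 1.9601 ≈ 1.960
Degrees of freedom = 2 − 1 = 1; critical value at α = 0.05 is 3.841.
Since 1.960 < 3.841, we fail to reject the null hypothesis — the data are consistent with the 3:1 ratio.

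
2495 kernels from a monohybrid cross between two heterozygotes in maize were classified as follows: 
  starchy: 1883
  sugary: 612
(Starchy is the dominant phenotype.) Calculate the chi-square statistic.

0.295

For a monohybrid cross between heterozygotes with complete dominance, the expected phenotypic ratio is 3:1.
Total ratio parts = 4. Expected numbers out of 2495:
  starchy: 2495 × 3/4 = 1871.25
  sugary: 2495 × 1/4 = 623.75
χ² = Σ (O − E)² / E
  starchy: (1883 − 1871.25)² / 1871.25 = 0.0738
  sugary: (612 − 623.75)² / 623.75 = 0.2213
χ² = 0.0738 + 0.2213 = 0.2951 ≈ 0.295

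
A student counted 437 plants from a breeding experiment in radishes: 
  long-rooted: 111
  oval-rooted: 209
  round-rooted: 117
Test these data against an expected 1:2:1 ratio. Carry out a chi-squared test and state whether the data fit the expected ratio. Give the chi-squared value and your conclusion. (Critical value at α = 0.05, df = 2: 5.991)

0.991; consistent

Expected counts for N = 437 under a 1:2:1 ratio (total parts = 4):
  long-rooted: 437 × 1/4 = 109.25
  oval-rooted: 437 × 2/4 = 218.5
  round-rooted: 437 × 1/4 = 109.25
χ² = Σ (O − E)² / E
  long-rooted: (111 − 109.25)² / 109.25 = 0.0280
  oval-rooted: (209 − 218.5)² / 218.5 = 0.4130
  round-rooted: (117 − 109.25)² / 109.25 = 0.5498
χ² = 0.0280 + 0.4130 + 0.5498 = 0.9908 ≈ 0.991
Degrees of freedom = 3 − 1 = 2; critical value at α = 0.05 is 5.991.
Since 0.991 < 5.991, we fail to reject the null hypothesis — the data are consistent with the 1:2:1 ratio.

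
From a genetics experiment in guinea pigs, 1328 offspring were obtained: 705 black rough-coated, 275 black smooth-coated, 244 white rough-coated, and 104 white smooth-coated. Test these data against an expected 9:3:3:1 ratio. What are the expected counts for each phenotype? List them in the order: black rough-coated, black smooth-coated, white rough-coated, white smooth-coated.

747, 249, 249, 83

Under the 9:3:3:1 hypothesis (Σ ratio = 16, N = 1328):
  black rough-coated: 1328 × 9/16 = 747
  black smooth-coated: 1328 × 3/16 = 249
  white rough-coated: 1328 × 3/16 = 249
  white smooth-coated: 1328 × 1/16 = 83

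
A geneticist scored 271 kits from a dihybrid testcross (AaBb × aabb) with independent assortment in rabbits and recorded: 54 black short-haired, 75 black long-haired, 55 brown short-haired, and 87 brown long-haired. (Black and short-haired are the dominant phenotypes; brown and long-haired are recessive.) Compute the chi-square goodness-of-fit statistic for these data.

A dihybrid testcross with independent assortment gives a 1:1:1:1 ratio.
The 1:1:1:1 ratio has 4 parts, so with N = 271 the expected counts are:
  black short-haired: 271 × 1/4 = 67.75
  black long-haired: 271 × 1/4 = 67.75
  brown short-haired: 271 × 1/4 = 67.75
  brown long-haired: 271 × 1/4 = 67.75
χ² = Σ (O − E)² / E
  black short-haired: (54 − 67.75)² / 67.75 = 2.7906
  black long-haired: (75 − 67.75)² / 67.75 = 0.7758
  brown short-haired: (55 − 67.75)² / 67.75 = 2.3994
  brown long-haired: (87 − 67.75)² / 67.75 = 5.4696
χ² = 2.7906 + 0.7758 + 2.3994 + 5.4696 = 11.4354 ≈ 11.435

11.435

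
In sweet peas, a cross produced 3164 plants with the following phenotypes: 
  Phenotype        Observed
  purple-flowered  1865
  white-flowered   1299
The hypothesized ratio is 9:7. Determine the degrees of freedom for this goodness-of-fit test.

1

A goodness-of-fit test with 2 phenotype classes has df = 2 − 1 = 1.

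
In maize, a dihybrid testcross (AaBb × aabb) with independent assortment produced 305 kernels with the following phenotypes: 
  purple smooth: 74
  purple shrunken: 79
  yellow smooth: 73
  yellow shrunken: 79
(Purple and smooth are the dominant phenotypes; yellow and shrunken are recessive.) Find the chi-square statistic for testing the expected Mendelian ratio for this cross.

A dihybrid testcross with independent assortment gives a 1:1:1:1 ratio.
Total ratio parts = 4. Expected numbers out of 305:
  purple smooth: 305 × 1/4 = 76.25
  purple shrunken: 305 × 1/4 = 76.25
  yellow smooth: 305 × 1/4 = 76.25
  yellow shrunken: 305 × 1/4 = 76.25
χ² = Σ (O − E)² / E
  purple smooth: (74 − 76.25)² / 76.25 = 0.0664
  purple shrunken: (79 − 76.25)² / 76.25 = 0.0992
  yellow smooth: (73 − 76.25)² / 76.25 = 0.1385
  yellow shrunken: (79 − 76.25)² / 76.25 = 0.0992
χ² = 0.0664 + 0.0992 + 0.1385 + 0.0992 = 0.4033 ≈ 0.403

0.403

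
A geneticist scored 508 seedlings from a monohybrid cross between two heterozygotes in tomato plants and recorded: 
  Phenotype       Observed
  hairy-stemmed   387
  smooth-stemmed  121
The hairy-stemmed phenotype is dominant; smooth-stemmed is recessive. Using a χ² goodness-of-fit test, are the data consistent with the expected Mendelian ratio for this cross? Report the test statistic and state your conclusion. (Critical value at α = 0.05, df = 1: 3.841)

0.378; consistent

For a monohybrid cross between heterozygotes with complete dominance, the expected phenotypic ratio is 3:1.
Under the 3:1 hypothesis (Σ ratio = 4, N = 508):
  hairy-stemmed: 508 × 3/4 = 381
  smooth-stemmed: 508 × 1/4 = 127
χ² = Σ (O − E)² / E
  hairy-stemmed: (387 − 381)² / 381 = 0.0945
  smooth-stemmed: (121 − 127)² / 127 = 0.2835
χ² = 0.0945 + 0.2835 = 0.378
Degrees of freedom = 2 − 1 = 1; critical value at α = 0.05 is 3.841.
Since 0.378 < 3.841, we fail to reject the null hypothesis — the data are consistent with the 3:1 ratio.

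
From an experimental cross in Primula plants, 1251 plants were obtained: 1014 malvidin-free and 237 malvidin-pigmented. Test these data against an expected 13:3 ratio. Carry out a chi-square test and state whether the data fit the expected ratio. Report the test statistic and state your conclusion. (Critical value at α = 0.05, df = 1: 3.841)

0.031; consistent

The 13:3 ratio has 16 parts, so with N = 1251 the expected counts are:
  malvidin-free: 1251 × 13/16 = 1016.4375
  malvidin-pigmented: 1251 × 3/16 = 234.5625
χ² = Σ (O − E)² / E
  malvidin-free: (1014 − 1016.4375)² / 1016.4375 = 0.0058
  malvidin-pigmented: (237 − 234.5625)² / 234.5625 = 0.0253
χ² = 0.0058 + 0.0253 = 0.0311 ≈ 0.031
Degrees of freedom = 2 − 1 = 1; critical value at α = 0.05 is 3.841.
Since 0.031 < 3.841, we fail to reject the null hypothesis — the data are consistent with the 13:3 ratio.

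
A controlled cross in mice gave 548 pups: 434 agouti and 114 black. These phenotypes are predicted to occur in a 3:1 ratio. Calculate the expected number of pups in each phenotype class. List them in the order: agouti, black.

411, 137

Under the 3:1 hypothesis (Σ ratio = 4, N = 548):
  agouti: 548 × 3/4 = 411
  black: 548 × 1/4 = 137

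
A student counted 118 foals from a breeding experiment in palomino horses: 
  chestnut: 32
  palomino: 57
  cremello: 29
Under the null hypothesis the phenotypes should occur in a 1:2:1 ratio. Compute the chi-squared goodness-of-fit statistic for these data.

0.288

Total ratio parts = 4. Expected numbers out of 118:
  chestnut: 118 × 1/4 = 29.5
  palomino: 118 × 2/4 = 59
  cremello: 118 × 1/4 = 29.5
χ² = Σ (O − E)² / E
  chestnut: (32 − 29.5)² / 29.5 = 0.2119
  palomino: (57 − 59)² / 59 = 0.0678
  cremello: (29 − 29.5)² / 29.5 = 0.0085
χ² = 0.2119 + 0.0678 + 0.0085 = 0.2882 ≈ 0.288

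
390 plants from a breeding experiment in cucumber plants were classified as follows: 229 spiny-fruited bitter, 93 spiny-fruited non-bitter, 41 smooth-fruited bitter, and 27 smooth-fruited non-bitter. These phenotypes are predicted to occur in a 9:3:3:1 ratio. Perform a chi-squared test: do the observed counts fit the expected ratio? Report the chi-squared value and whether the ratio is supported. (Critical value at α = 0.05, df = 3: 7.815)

20.220; not consistent

Under the 9:3:3:1 hypothesis (Σ ratio = 16, N = 390):
  spiny-fruited bitter: 390 × 9/16 = 219.375
  spiny-fruited non-bitter: 390 × 3/16 = 73.125
  smooth-fruited bitter: 390 × 3/16 = 73.125
  smooth-fruited non-bitter: 390 × 1/16 = 24.375
χ² = Σ (O − E)² / E
  spiny-fruited bitter: (229 − 219.375)² / 219.375 = 0.4223
  spiny-fruited non-bitter: (93 − 73.125)² / 73.125 = 5.4019
  smooth-fruited bitter: (41 − 73.125)² / 73.125 = 14.1130
  smooth-fruited non-bitter: (27 − 24.375)² / 24.375 = 0.2827
χ² = 0.4223 + 5.4019 + 14.1130 + 0.2827 = 20.2199 ≈ 20.220
Degrees of freedom = 4 − 1 = 3; critical value at α = 0.05 is 7.815.
Since 20.220 > 7.815, we reject the null hypothesis — the data do not fit the 9:3:3:1 ratio.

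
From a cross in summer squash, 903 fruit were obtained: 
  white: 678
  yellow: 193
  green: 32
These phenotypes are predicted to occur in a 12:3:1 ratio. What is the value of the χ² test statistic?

Under the 12:3:1 hypothesis (Σ ratio = 16, N = 903):
  white: 903 × 12/16 = 677.25
  yellow: 903 × 3/16 = 169.3125
  green: 903 × 1/16 = 56.4375
χ² = Σ (O − E)² / E
  white: (678 − 677.25)² / 677.25 = 0.0008
  yellow: (193 − 169.3125)² / 169.3125 = 3.3140
  green: (32 − 56.4375)² / 56.4375 = 10.5815
χ² = 0.0008 + 3.3140 + 10.5815 = 13.8963 ≈ 13.896

13.896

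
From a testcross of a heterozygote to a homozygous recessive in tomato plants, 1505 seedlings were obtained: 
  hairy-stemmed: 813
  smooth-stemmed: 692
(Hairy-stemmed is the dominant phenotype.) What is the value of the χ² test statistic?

A testcross of a heterozygote (Aa × aa) gives a 1:1 phenotypic ratio.
Under the 1:1 hypothesis (Σ ratio = 2, N = 1505):
  hairy-stemmed: 1505 × 1/2 = 752.5
  smooth-stemmed: 1505 × 1/2 = 752.5
χ² = Σ (O − E)² / E
  hairy-stemmed: (813 − 752.5)² / 752.5 = 4.8641
  smooth-stemmed: (692 − 752.5)² / 752.5 = 4.8641
χ² = 4.8641 + 4.8641 = 9.7282 ≈ 9.728

9.728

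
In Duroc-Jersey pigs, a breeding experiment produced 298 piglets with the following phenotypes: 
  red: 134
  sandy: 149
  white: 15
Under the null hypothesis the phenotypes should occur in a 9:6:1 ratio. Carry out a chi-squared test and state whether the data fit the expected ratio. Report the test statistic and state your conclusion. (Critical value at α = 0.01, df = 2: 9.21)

19.867; not consistent

Total ratio parts = 16. Expected numbers out of 298:
  red: 298 × 9/16 = 167.625
  sandy: 298 × 6/16 = 111.75
  white: 298 × 1/16 = 18.625
χ² = Σ (O − E)² / E
  red: (134 − 167.625)² / 167.625 = 6.7451
  sandy: (149 − 111.75)² / 111.75 = 12.4167
  white: (15 − 18.625)² / 18.625 = 0.7055
χ² = 6.7451 + 12.4167 + 0.7055 = 19.8673 ≈ 19.867
Degrees of freedom = 3 − 1 = 2; critical value at α = 0.01 is 9.21.
Since 19.867 > 9.21, we reject the null hypothesis — the data do not fit the 9:6:1 ratio.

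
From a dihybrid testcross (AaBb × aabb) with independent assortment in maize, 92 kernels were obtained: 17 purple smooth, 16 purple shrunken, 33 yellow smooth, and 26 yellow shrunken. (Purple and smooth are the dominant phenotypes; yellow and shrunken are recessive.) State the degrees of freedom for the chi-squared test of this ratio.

3

A dihybrid testcross with independent assortment gives a 1:1:1:1 ratio.
A goodness-of-fit test with 4 phenotype classes has df = 4 − 1 = 3.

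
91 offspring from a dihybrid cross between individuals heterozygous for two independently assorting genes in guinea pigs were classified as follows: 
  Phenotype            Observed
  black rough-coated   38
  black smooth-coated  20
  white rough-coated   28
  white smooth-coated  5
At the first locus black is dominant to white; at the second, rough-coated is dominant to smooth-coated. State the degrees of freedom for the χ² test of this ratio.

A dihybrid F₂ with independent assortment and complete dominance at both loci gives a 9:3:3:1 phenotypic ratio.
A goodness-of-fit test with 4 phenotype classes has df = 4 − 1 = 3.

3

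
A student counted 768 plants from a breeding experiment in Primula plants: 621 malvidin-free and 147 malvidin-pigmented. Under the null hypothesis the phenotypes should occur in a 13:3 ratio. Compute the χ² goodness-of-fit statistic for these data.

0.077

The 13:3 ratio has 16 parts, so with N = 768 the expected counts are:
  malvidin-free: 768 × 13/16 = 624
  malvidin-pigmented: 768 × 3/16 = 144
χ² = Σ (O − E)² / E
  malvidin-free: (621 − 624)² / 624 = 0.0144
  malvidin-pigmented: (147 − 144)² / 144 = 0.0625
χ² = 0.0144 + 0.0625 = 0.0769 ≈ 0.077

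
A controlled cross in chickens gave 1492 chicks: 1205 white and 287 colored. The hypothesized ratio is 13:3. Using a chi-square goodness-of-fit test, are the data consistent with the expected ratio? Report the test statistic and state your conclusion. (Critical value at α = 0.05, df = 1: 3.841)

The 13:3 ratio has 16 parts, so with N = 1492 the expected counts are:
  white: 1492 × 13/16 = 1212.25
  colored: 1492 × 3/16 = 279.75
χ² = Σ (O − E)² / E
  white: (1205 − 1212.25)² / 1212.25 = 0.0434
  colored: (287 − 279.75)² / 279.75 = 0.1879
χ² = 0.0434 + 0.1879 = 0.2313 ≈ 0.231
Degrees of freedom = 2 − 1 = 1; critical value at α = 0.05 is 3.841.
Since 0.231 < 3.841, we fail to reject the null hypothesis — the data are consistent with the 13:3 ratio.

0.231; consistent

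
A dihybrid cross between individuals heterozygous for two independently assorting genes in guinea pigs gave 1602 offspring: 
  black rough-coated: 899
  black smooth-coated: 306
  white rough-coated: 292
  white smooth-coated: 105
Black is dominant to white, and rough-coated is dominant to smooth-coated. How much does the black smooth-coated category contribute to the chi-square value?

A dihybrid F₂ with independent assortment and complete dominance at both loci gives a 9:3:3:1 phenotypic ratio.
The 9:3:3:1 ratio has 16 parts, so with N = 1602 the expected counts are:
  black rough-coated: 1602 × 9/16 = 901.125
  black smooth-coated: 1602 × 3/16 = 300.375
  white rough-coated: 1602 × 3/16 = 300.375
  white smooth-coated: 1602 × 1/16 = 100.125
Contribution of black smooth-coated: (306 − 300.375)² / 300.375 = 0.1053

0.105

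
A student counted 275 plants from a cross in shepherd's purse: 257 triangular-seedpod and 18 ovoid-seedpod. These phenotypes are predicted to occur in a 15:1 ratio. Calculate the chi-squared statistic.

0.041

Expected counts for N = 275 under a 15:1 ratio (total parts = 16):
  triangular-seedpod: 275 × 15/16 = 257.8125
  ovoid-seedpod: 275 × 1/16 = 17.1875
χ² = Σ (O − E)² / E
  triangular-seedpod: (257 − 257.8125)² / 257.8125 = 0.0026
  ovoid-seedpod: (18 − 17.1875)² / 17.1875 = 0.0384
χ² = 0.0026 + 0.0384 = 0.041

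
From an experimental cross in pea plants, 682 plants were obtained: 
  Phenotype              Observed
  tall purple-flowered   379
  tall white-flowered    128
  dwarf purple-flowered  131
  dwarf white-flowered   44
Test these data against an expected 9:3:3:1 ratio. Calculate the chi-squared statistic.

0.177

The 9:3:3:1 ratio has 16 parts, so with N = 682 the expected counts are:
  tall purple-flowered: 682 × 9/16 = 383.625
  tall white-flowered: 682 × 3/16 = 127.875
  dwarf purple-flowered: 682 × 3/16 = 127.875
  dwarf white-flowered: 682 × 1/16 = 42.625
χ² = Σ (O − E)² / E
  tall purple-flowered: (379 − 383.625)² / 383.625 = 0.0558
  tall white-flowered: (128 − 127.875)² / 127.875 = 0.0001
  dwarf purple-flowered: (131 − 127.875)² / 127.875 = 0.0764
  dwarf white-flowered: (44 − 42.625)² / 42.625 = 0.0444
χ² = 0.0558 + 0.0001 + 0.0764 + 0.0444 = 0.1767 ≈ 0.177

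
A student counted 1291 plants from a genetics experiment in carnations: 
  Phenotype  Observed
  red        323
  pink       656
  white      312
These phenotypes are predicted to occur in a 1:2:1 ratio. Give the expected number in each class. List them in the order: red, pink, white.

Expected counts for N = 1291 under a 1:2:1 ratio (total parts = 4):
  red: 1291 × 1/4 = 322.75
  pink: 1291 × 2/4 = 645.5
  white: 1291 × 1/4 = 322.75

322.75, 645.5, 322.75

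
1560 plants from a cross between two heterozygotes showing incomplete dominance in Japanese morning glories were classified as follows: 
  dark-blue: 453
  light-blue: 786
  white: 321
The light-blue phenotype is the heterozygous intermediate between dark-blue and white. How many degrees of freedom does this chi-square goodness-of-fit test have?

With incomplete dominance, a heterozygote × heterozygote cross gives a 1:2:1 phenotypic ratio.
A goodness-of-fit test with 3 phenotype classes has df = 3 − 1 = 2.

2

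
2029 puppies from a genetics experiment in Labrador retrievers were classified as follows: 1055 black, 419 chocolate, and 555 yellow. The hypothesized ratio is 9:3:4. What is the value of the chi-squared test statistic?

14.931

The 9:3:4 ratio has 16 parts, so with N = 2029 the expected counts are:
  black: 2029 × 9/16 = 1141.3125
  chocolate: 2029 × 3/16 = 380.4375
  yellow: 2029 × 4/16 = 507.25
χ² = Σ (O − E)² / E
  black: (1055 − 1141.3125)² / 1141.3125 = 6.5274
  chocolate: (419 − 380.4375)² / 380.4375 = 3.9088
  yellow: (555 − 507.25)² / 507.25 = 4.4949
χ² = 6.5274 + 3.9088 + 4.4949 = 14.9311 ≈ 14.931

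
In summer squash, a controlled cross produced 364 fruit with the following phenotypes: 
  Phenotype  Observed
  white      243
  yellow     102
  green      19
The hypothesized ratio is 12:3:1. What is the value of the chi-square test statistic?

20.604

Total ratio parts = 16. Expected numbers out of 364:
  white: 364 × 12/16 = 273
  yellow: 364 × 3/16 = 68.25
  green: 364 × 1/16 = 22.75
χ² = Σ (O − E)² / E
  white: (243 − 273)² / 273 = 3.2967
  yellow: (102 − 68.25)² / 68.25 = 16.6896
  green: (19 − 22.75)² / 22.75 = 0.6181
χ² = 3.2967 + 16.6896 + 0.6181 = 20.6044 ≈ 20.604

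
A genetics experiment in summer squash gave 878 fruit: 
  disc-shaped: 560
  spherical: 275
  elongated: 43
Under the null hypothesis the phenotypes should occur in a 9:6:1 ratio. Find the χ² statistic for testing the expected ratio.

Under the 9:6:1 hypothesis (Σ ratio = 16, N = 878):
  disc-shaped: 878 × 9/16 = 493.875
  spherical: 878 × 6/16 = 329.25
  elongated: 878 × 1/16 = 54.875
χ² = Σ (O − E)² / E
  disc-shaped: (560 − 493.875)² / 493.875 = 8.8535
  spherical: (275 − 329.25)² / 329.25 = 8.9387
  elongated: (43 − 54.875)² / 54.875 = 2.5698
χ² = 8.8535 + 8.9387 + 2.5698 = 20.362

20.362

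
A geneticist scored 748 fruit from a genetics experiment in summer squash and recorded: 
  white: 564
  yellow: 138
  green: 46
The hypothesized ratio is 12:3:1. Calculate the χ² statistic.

The 12:3:1 ratio has 16 parts, so with N = 748 the expected counts are:
  white: 748 × 12/16 = 561
  yellow: 748 × 3/16 = 140.25
  green: 748 × 1/16 = 46.75
χ² = Σ (O − E)² / E
  white: (564 − 561)² / 561 = 0.0160
  yellow: (138 − 140.25)² / 140.25 = 0.0361
  green: (46 − 46.75)² / 46.75 = 0.0120
χ² = 0.0160 + 0.0361 + 0.0120 = 0.0641 ≈ 0.064

0.064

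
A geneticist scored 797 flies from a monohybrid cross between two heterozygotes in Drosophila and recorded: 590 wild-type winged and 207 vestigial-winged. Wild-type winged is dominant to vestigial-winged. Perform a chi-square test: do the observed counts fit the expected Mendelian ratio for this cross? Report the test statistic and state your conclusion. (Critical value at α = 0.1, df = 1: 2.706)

0.402; consistent

For a monohybrid cross between heterozygotes with complete dominance, the expected phenotypic ratio is 3:1.
Total ratio parts = 4. Expected numbers out of 797:
  wild-type winged: 797 × 3/4 = 597.75
  vestigial-winged: 797 × 1/4 = 199.25
χ² = Σ (O − E)² / E
  wild-type winged: (590 − 597.75)² / 597.75 = 0.1005
  vestigial-winged: (207 − 199.25)² / 199.25 = 0.3014
χ² = 0.1005 + 0.3014 = 0.4019 ≈ 0.402
Degrees of freedom = 2 − 1 = 1; critical value at α = 0.1 is 2.706.
Since 0.402 < 2.706, we fail to reject the null hypothesis — the data are consistent with the 3:1 ratio.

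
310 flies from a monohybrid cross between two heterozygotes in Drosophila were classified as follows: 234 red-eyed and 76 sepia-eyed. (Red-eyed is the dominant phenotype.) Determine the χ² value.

0.039

For a monohybrid cross between heterozygotes with complete dominance, the expected phenotypic ratio is 3:1.
Total ratio parts = 4. Expected numbers out of 310:
  red-eyed: 310 × 3/4 = 232.5
  sepia-eyed: 310 × 1/4 = 77.5
χ² = Σ (O − E)² / E
  red-eyed: (234 − 232.5)² / 232.5 = 0.0097
  sepia-eyed: (76 − 77.5)² / 77.5 = 0.0290
χ² = 0.0097 + 0.0290 = 0.0387 ≈ 0.039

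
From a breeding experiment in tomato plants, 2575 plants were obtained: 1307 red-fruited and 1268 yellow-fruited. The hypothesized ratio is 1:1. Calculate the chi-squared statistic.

0.591

Total ratio parts = 2. Expected numbers out of 2575:
  red-fruited: 2575 × 1/2 = 1287.5
  yellow-fruited: 2575 × 1/2 = 1287.5
χ² = Σ (O − E)² / E
  red-fruited: (1307 − 1287.5)² / 1287.5 = 0.2953
  yellow-fruited: (1268 − 1287.5)² / 1287.5 = 0.2953
χ² = 0.2953 + 0.2953 = 0.5906 ≈ 0.591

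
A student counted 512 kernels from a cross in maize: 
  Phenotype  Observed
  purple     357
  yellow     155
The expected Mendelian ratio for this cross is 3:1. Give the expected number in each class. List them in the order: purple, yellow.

Under the 3:1 hypothesis (Σ ratio = 4, N = 512):
  purple: 512 × 3/4 = 384
  yellow: 512 × 1/4 = 128

384, 128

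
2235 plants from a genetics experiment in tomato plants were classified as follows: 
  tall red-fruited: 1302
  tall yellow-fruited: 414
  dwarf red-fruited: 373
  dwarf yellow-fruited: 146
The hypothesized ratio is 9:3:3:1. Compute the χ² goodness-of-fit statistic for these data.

7.007

The 9:3:3:1 ratio has 16 parts, so with N = 2235 the expected counts are:
  tall red-fruited: 2235 × 9/16 = 1257.1875
  tall yellow-fruited: 2235 × 3/16 = 419.0625
  dwarf red-fruited: 2235 × 3/16 = 419.0625
  dwarf yellow-fruited: 2235 × 1/16 = 139.6875
χ² = Σ (O − E)² / E
  tall red-fruited: (1302 − 1257.1875)² / 1257.1875 = 1.5973
  tall yellow-fruited: (414 − 419.0625)² / 419.0625 = 0.0612
  dwarf red-fruited: (373 − 419.0625)² / 419.0625 = 5.0631
  dwarf yellow-fruited: (146 − 139.6875)² / 139.6875 = 0.2853
χ² = 1.5973 + 0.0612 + 5.0631 + 0.2853 = 7.0069 ≈ 7.007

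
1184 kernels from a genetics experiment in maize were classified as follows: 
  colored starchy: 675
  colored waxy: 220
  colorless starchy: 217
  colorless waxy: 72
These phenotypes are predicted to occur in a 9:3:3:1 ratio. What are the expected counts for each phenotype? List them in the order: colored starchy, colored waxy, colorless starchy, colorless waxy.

666, 222, 222, 74

The 9:3:3:1 ratio has 16 parts, so with N = 1184 the expected counts are:
  colored starchy: 1184 × 9/16 = 666
  colored waxy: 1184 × 3/16 = 222
  colorless starchy: 1184 × 3/16 = 222
  colorless waxy: 1184 × 1/16 = 74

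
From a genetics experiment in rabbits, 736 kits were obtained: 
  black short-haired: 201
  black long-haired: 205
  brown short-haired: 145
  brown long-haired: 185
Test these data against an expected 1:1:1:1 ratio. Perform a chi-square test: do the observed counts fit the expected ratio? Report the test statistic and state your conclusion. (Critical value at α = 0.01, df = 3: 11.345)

Under the 1:1:1:1 hypothesis (Σ ratio = 4, N = 736):
  black short-haired: 736 × 1/4 = 184
  black long-haired: 736 × 1/4 = 184
  brown short-haired: 736 × 1/4 = 184
  brown long-haired: 736 × 1/4 = 184
χ² = Σ (O − E)² / E
  black short-haired: (201 − 184)² / 184 = 1.5707
  black long-haired: (205 − 184)² / 184 = 2.3967
  brown short-haired: (145 − 184)² / 184 = 8.2663
  brown long-haired: (185 − 184)² / 184 = 0.0054
χ² = 1.5707 + 2.3967 + 8.2663 + 0.0054 = 12.2391 ≈ 12.239
Degrees of freedom = 4 − 1 = 3; critical value at α = 0.01 is 11.345.
Since 12.239 > 11.345, we reject the null hypothesis — the data do not fit the 1:1:1:1 ratio.

12.239; not consistent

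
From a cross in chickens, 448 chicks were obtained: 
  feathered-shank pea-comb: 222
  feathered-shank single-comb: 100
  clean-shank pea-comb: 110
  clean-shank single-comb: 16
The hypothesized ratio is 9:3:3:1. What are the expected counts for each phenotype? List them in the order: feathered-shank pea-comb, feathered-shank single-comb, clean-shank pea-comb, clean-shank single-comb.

252, 84, 84, 28

Under the 9:3:3:1 hypothesis (Σ ratio = 16, N = 448):
  feathered-shank pea-comb: 448 × 9/16 = 252
  feathered-shank single-comb: 448 × 3/16 = 84
  clean-shank pea-comb: 448 × 3/16 = 84
  clean-shank single-comb: 448 × 1/16 = 28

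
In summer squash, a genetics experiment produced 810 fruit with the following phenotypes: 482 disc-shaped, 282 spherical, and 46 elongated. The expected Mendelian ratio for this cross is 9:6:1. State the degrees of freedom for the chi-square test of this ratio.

2

A goodness-of-fit test with 3 phenotype classes has df = 3 − 1 = 2.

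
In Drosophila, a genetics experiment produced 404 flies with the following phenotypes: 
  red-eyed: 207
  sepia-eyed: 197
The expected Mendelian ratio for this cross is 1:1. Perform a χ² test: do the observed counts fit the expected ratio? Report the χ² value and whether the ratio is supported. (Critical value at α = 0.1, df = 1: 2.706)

0.248; consistent

Total ratio parts = 2. Expected numbers out of 404:
  red-eyed: 404 × 1/2 = 202
  sepia-eyed: 404 × 1/2 = 202
χ² = Σ (O − E)² / E
  red-eyed: (207 − 202)² / 202 = 0.1238
  sepia-eyed: (197 − 202)² / 202 = 0.1238
χ² = 0.1238 + 0.1238 = 0.2476 ≈ 0.248
Degrees of freedom = 2 − 1 = 1; critical value at α = 0.1 is 2.706.
Since 0.248 < 2.706, we fail to reject the null hypothesis — the data are consistent with the 1:1 ratio.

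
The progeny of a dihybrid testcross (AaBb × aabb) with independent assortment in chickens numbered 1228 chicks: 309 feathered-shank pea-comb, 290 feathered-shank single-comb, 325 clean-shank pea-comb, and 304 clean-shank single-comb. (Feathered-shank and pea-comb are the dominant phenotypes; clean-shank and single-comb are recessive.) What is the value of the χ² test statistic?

2.039

A dihybrid testcross with independent assortment gives a 1:1:1:1 ratio.
The 1:1:1:1 ratio has 4 parts, so with N = 1228 the expected counts are:
  feathered-shank pea-comb: 1228 × 1/4 = 307
  feathered-shank single-comb: 1228 × 1/4 = 307
  clean-shank pea-comb: 1228 × 1/4 = 307
  clean-shank single-comb: 1228 × 1/4 = 307
χ² = Σ (O − E)² / E
  feathered-shank pea-comb: (309 − 307)² / 307 = 0.0130
  feathered-shank single-comb: (290 − 307)² / 307 = 0.9414
  clean-shank pea-comb: (325 − 307)² / 307 = 1.0554
  clean-shank single-comb: (304 − 307)² / 307 = 0.0293
χ² = 0.0130 + 0.9414 + 1.0554 + 0.0293 = 2.0391 ≈ 2.039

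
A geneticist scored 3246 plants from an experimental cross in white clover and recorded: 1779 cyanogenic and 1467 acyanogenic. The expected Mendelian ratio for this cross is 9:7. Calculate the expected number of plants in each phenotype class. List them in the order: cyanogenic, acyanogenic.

Total ratio parts = 16. Expected numbers out of 3246:
  cyanogenic: 3246 × 9/16 = 1825.875
  acyanogenic: 3246 × 7/16 = 1420.125

1825.875, 1420.125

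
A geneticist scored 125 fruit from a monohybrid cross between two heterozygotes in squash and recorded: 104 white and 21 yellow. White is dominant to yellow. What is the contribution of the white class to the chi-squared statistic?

1.121

For a monohybrid cross between heterozygotes with complete dominance, the expected phenotypic ratio is 3:1.
Total ratio parts = 4. Expected numbers out of 125:
  white: 125 × 3/4 = 93.75
  yellow: 125 × 1/4 = 31.25
Contribution of white: (104 − 93.75)² / 93.75 = 1.1207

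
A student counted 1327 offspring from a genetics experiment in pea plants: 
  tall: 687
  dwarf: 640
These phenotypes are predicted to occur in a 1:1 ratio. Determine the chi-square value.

1.665

The 1:1 ratio has 2 parts, so with N = 1327 the expected counts are:
  tall: 1327 × 1/2 = 663.5
  dwarf: 1327 × 1/2 = 663.5
χ² = Σ (O − E)² / E
  tall: (687 − 663.5)² / 663.5 = 0.8323
  dwarf: (640 − 663.5)² / 663.5 = 0.8323
χ² = 0.8323 + 0.8323 = 1.6646 ≈ 1.665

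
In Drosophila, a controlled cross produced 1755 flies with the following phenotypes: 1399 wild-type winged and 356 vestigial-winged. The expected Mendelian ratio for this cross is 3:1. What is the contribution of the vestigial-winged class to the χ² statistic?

Total ratio parts = 4. Expected numbers out of 1755:
  wild-type winged: 1755 × 3/4 = 1316.25
  vestigial-winged: 1755 × 1/4 = 438.75
Contribution of vestigial-winged: (356 − 438.75)² / 438.75 = 15.6070

15.607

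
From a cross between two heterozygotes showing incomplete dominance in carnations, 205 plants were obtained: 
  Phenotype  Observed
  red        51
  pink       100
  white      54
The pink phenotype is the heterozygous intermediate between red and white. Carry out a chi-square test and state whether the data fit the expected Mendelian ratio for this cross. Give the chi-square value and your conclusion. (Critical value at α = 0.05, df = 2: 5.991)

0.210; consistent

With incomplete dominance, a heterozygote × heterozygote cross gives a 1:2:1 phenotypic ratio.
Total ratio parts = 4. Expected numbers out of 205:
  red: 205 × 1/4 = 51.25
  pink: 205 × 2/4 = 102.5
  white: 205 × 1/4 = 51.25
χ² = Σ (O − E)² / E
  red: (51 − 51.25)² / 51.25 = 0.0012
  pink: (100 − 102.5)² / 102.5 = 0.0610
  white: (54 − 51.25)² / 51.25 = 0.1476
χ² = 0.0012 + 0.0610 + 0.1476 = 0.2098 ≈ 0.210
Degrees of freedom = 3 − 1 = 2; critical value at α = 0.05 is 5.991.
Since 0.210 < 5.991, we fail to reject the null hypothesis — the data are consistent with the 1:2:1 ratio.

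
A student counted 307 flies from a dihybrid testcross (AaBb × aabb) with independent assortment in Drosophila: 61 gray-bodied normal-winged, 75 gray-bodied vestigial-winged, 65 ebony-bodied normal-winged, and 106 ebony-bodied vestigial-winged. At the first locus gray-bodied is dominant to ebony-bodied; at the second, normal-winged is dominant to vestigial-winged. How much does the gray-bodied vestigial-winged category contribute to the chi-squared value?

A dihybrid testcross with independent assortment gives a 1:1:1:1 ratio.
Under the 1:1:1:1 hypothesis (Σ ratio = 4, N = 307):
  gray-bodied normal-winged: 307 × 1/4 = 76.75
  gray-bodied vestigial-winged: 307 × 1/4 = 76.75
  ebony-bodied normal-winged: 307 × 1/4 = 76.75
  ebony-bodied vestigial-winged: 307 × 1/4 = 76.75
Contribution of gray-bodied vestigial-winged: (75 − 76.75)² / 76.75 = 0.0399

0.040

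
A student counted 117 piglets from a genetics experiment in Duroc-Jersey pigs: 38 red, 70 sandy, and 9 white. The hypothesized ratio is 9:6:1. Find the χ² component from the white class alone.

The 9:6:1 ratio has 16 parts, so with N = 117 the expected counts are:
  red: 117 × 9/16 = 65.8125
  sandy: 117 × 6/16 = 43.875
  white: 117 × 1/16 = 7.3125
Contribution of white: (9 − 7.3125)² / 7.3125 = 0.3894

0.389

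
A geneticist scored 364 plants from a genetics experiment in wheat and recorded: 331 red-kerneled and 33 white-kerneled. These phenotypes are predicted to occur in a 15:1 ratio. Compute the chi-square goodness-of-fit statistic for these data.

Total ratio parts = 16. Expected numbers out of 364:
  red-kerneled: 364 × 15/16 = 341.25
  white-kerneled: 364 × 1/16 = 22.75
χ² = Σ (O − E)² / E
  red-kerneled: (331 − 341.25)² / 341.25 = 0.3079
  white-kerneled: (33 − 22.75)² / 22.75 = 4.6181
χ² = 0.3079 + 4.6181 = 4.926

4.926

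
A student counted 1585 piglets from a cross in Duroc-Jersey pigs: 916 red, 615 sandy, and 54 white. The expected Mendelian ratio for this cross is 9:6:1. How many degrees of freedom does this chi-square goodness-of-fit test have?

A goodness-of-fit test with 3 phenotype classes has df = 3 − 1 = 2.

2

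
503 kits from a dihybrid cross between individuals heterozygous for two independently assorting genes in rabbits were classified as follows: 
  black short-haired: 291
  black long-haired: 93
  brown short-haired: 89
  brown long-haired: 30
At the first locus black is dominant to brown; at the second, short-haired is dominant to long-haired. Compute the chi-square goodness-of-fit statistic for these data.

A dihybrid F₂ with independent assortment and complete dominance at both loci gives a 9:3:3:1 phenotypic ratio.
Under the 9:3:3:1 hypothesis (Σ ratio = 16, N = 503):
  black short-haired: 503 × 9/16 = 282.9375
  black long-haired: 503 × 3/16 = 94.3125
  brown short-haired: 503 × 3/16 = 94.3125
  brown long-haired: 503 × 1/16 = 31.4375
χ² = Σ (O − E)² / E
  black short-haired: (291 − 282.9375)² / 282.9375 = 0.2297
  black long-haired: (93 − 94.3125)² / 94.3125 = 0.0183
  brown short-haired: (89 − 94.3125)² / 94.3125 = 0.2992
  brown long-haired: (30 − 31.4375)² / 31.4375 = 0.0657
χ² = 0.2297 + 0.0183 + 0.2992 + 0.0657 = 0.6129 ≈ 0.613

0.613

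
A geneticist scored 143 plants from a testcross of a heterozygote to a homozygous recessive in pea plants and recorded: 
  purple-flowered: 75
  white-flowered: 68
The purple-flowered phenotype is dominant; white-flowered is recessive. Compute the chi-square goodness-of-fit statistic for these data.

0.343

A testcross of a heterozygote (Aa × aa) gives a 1:1 phenotypic ratio.
Expected counts for N = 143 under a 1:1 ratio (total parts = 2):
  purple-flowered: 143 × 1/2 = 71.5
  white-flowered: 143 × 1/2 = 71.5
χ² = Σ (O − E)² / E
  purple-flowered: (75 − 71.5)² / 71.5 = 0.1713
  white-flowered: (68 − 71.5)² / 71.5 = 0.1713
χ² = 0.1713 + 0.1713 = 0.3426 ≈ 0.343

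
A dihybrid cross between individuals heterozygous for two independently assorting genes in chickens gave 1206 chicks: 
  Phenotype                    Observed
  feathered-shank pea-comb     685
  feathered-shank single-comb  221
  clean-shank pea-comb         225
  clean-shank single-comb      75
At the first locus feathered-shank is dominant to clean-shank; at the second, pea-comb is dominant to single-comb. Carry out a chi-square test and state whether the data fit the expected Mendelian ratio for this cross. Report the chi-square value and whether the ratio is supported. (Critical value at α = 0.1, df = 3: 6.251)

A dihybrid F₂ with independent assortment and complete dominance at both loci gives a 9:3:3:1 phenotypic ratio.
Under the 9:3:3:1 hypothesis (Σ ratio = 16, N = 1206):
  feathered-shank pea-comb: 1206 × 9/16 = 678.375
  feathered-shank single-comb: 1206 × 3/16 = 226.125
  clean-shank pea-comb: 1206 × 3/16 = 226.125
  clean-shank single-comb: 1206 × 1/16 = 75.375
χ² = Σ (O − E)² / E
  feathered-shank pea-comb: (685 − 678.375)² / 678.375 = 0.0647
  feathered-shank single-comb: (221 − 226.125)² / 226.125 = 0.1162
  clean-shank pea-comb: (225 − 226.125)² / 226.125 = 0.0056
  clean-shank single-comb: (75 − 75.375)² / 75.375 = 0.0019
χ² = 0.0647 + 0.1162 + 0.0056 + 0.0019 = 0.1884 ≈ 0.188
Degrees of freedom = 4 − 1 = 3; critical value at α = 0.1 is 6.251.
Since 0.188 < 6.251, we fail to reject the null hypothesis — the data are consistent with the 9:3:3:1 ratio.

0.188; consistent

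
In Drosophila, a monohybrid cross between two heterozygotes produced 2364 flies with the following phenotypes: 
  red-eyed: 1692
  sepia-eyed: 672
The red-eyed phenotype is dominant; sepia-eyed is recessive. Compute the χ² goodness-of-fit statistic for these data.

For a monohybrid cross between heterozygotes with complete dominance, the expected phenotypic ratio is 3:1.
The 3:1 ratio has 4 parts, so with N = 2364 the expected counts are:
  red-eyed: 2364 × 3/4 = 1773
  sepia-eyed: 2364 × 1/4 = 591
χ² = Σ (O − E)² / E
  red-eyed: (1692 − 1773)² / 1773 = 3.7005
  sepia-eyed: (672 − 591)² / 591 = 11.1015
χ² = 3.7005 + 11.1015 = 14.802

14.802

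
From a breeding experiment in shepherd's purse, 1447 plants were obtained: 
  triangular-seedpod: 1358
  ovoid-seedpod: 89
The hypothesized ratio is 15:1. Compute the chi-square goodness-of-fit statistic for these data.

0.024

Expected counts for N = 1447 under a 15:1 ratio (total parts = 16):
  triangular-seedpod: 1447 × 15/16 = 1356.5625
  ovoid-seedpod: 1447 × 1/16 = 90.4375
χ² = Σ (O − E)² / E
  triangular-seedpod: (1358 − 1356.5625)² / 1356.5625 = 0.0015
  ovoid-seedpod: (89 − 90.4375)² / 90.4375 = 0.0228
χ² = 0.0015 + 0.0228 = 0.0243 ≈ 0.024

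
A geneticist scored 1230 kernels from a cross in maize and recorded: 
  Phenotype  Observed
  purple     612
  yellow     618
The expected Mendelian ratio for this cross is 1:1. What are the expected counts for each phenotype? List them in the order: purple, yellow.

615, 615

The 1:1 ratio has 2 parts, so with N = 1230 the expected counts are:
  purple: 1230 × 1/2 = 615
  yellow: 1230 × 1/2 = 615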